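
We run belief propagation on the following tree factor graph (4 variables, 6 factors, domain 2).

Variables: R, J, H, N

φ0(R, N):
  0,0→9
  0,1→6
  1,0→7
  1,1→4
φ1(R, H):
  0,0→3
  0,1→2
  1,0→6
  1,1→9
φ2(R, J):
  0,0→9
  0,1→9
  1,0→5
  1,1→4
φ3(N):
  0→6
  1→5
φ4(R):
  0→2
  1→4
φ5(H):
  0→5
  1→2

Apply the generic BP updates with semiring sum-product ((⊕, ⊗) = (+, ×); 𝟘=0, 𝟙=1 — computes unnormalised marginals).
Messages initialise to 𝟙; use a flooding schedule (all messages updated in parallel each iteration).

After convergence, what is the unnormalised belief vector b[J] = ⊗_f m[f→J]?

init: all messages = 𝟙 over 2 values
r1 m[φ0→R] = [15, 11]
r1 m[φ0→N] = [16, 10]
r1 m[φ1→R] = [5, 15]
r1 m[φ1→H] = [9, 11]
r1 m[φ2→R] = [18, 9]
r1 m[φ2→J] = [14, 13]
r1 m[φ3→N] = [6, 5]
r1 m[φ4→R] = [2, 4]
r1 m[φ5→H] = [5, 2]
r1 m[R→φ0] = [1, 1]
r1 m[R→φ1] = [1, 1]
r1 m[R→φ2] = [1, 1]
r1 m[R→φ4] = [1, 1]
r1 m[J→φ2] = [1, 1]
r1 m[H→φ1] = [1, 1]
r1 m[H→φ5] = [1, 1]
r1 m[N→φ0] = [1, 1]
r1 m[N→φ3] = [1, 1]
r2 m[φ0→R] = [15, 11]
r2 m[φ0→N] = [16, 10]
r2 m[φ1→R] = [5, 15]
r2 m[φ1→H] = [9, 11]
r2 m[φ2→R] = [18, 9]
r2 m[φ2→J] = [14, 13]
r2 m[φ3→N] = [6, 5]
r2 m[φ4→R] = [2, 4]
r2 m[φ5→H] = [5, 2]
r2 m[R→φ0] = [180, 540]
r2 m[R→φ1] = [540, 396]
r2 m[R→φ2] = [150, 660]
r2 m[R→φ4] = [1350, 1485]
r2 m[J→φ2] = [1, 1]
r2 m[H→φ1] = [5, 2]
r2 m[H→φ5] = [9, 11]
r2 m[N→φ0] = [6, 5]
r2 m[N→φ3] = [16, 10]
r3 m[φ0→R] = [84, 62]
r3 m[φ0→N] = [5400, 3240]
r3 m[φ1→R] = [19, 48]
r3 m[φ1→H] = [3996, 4644]
r3 m[φ2→R] = [18, 9]
r3 m[φ2→J] = [4650, 3990]
r3 m[φ3→N] = [6, 5]
r3 m[φ4→R] = [2, 4]
r3 m[φ5→H] = [5, 2]
r3 m[R→φ0] = [180, 540]
r3 m[R→φ1] = [540, 396]
r3 m[R→φ2] = [150, 660]
r3 m[R→φ4] = [1350, 1485]
r3 m[J→φ2] = [1, 1]
r3 m[H→φ1] = [5, 2]
r3 m[H→φ5] = [9, 11]
r3 m[N→φ0] = [6, 5]
r3 m[N→φ3] = [16, 10]
r4 m[φ0→R] = [84, 62]
r4 m[φ0→N] = [5400, 3240]
r4 m[φ1→R] = [19, 48]
r4 m[φ1→H] = [3996, 4644]
r4 m[φ2→R] = [18, 9]
r4 m[φ2→J] = [4650, 3990]
r4 m[φ3→N] = [6, 5]
r4 m[φ4→R] = [2, 4]
r4 m[φ5→H] = [5, 2]
r4 m[R→φ0] = [684, 1728]
r4 m[R→φ1] = [3024, 2232]
r4 m[R→φ2] = [3192, 11904]
r4 m[R→φ4] = [28728, 26784]
r4 m[J→φ2] = [1, 1]
r4 m[H→φ1] = [5, 2]
r4 m[H→φ5] = [3996, 4644]
r4 m[N→φ0] = [6, 5]
r4 m[N→φ3] = [5400, 3240]
r5 m[φ0→R] = [84, 62]
r5 m[φ0→N] = [18252, 11016]
r5 m[φ1→R] = [19, 48]
r5 m[φ1→H] = [22464, 26136]
r5 m[φ2→R] = [18, 9]
r5 m[φ2→J] = [88248, 76344]
r5 m[φ3→N] = [6, 5]
r5 m[φ4→R] = [2, 4]
r5 m[φ5→H] = [5, 2]
r5 m[R→φ0] = [684, 1728]
r5 m[R→φ1] = [3024, 2232]
r5 m[R→φ2] = [3192, 11904]
r5 m[R→φ4] = [28728, 26784]
r5 m[J→φ2] = [1, 1]
r5 m[H→φ1] = [5, 2]
r5 m[H→φ5] = [3996, 4644]
r5 m[N→φ0] = [6, 5]
r5 m[N→φ3] = [5400, 3240]
r6 m[φ0→R] = [84, 62]
r6 m[φ0→N] = [18252, 11016]
r6 m[φ1→R] = [19, 48]
r6 m[φ1→H] = [22464, 26136]
r6 m[φ2→R] = [18, 9]
r6 m[φ2→J] = [88248, 76344]
r6 m[φ3→N] = [6, 5]
r6 m[φ4→R] = [2, 4]
r6 m[φ5→H] = [5, 2]
r6 m[R→φ0] = [684, 1728]
r6 m[R→φ1] = [3024, 2232]
r6 m[R→φ2] = [3192, 11904]
r6 m[R→φ4] = [28728, 26784]
r6 m[J→φ2] = [1, 1]
r6 m[H→φ1] = [5, 2]
r6 m[H→φ5] = [22464, 26136]
r6 m[N→φ0] = [6, 5]
r6 m[N→φ3] = [18252, 11016]
r7 m[φ0→R] = [84, 62]
r7 m[φ0→N] = [18252, 11016]
r7 m[φ1→R] = [19, 48]
r7 m[φ1→H] = [22464, 26136]
r7 m[φ2→R] = [18, 9]
r7 m[φ2→J] = [88248, 76344]
r7 m[φ3→N] = [6, 5]
r7 m[φ4→R] = [2, 4]
r7 m[φ5→H] = [5, 2]
r7 m[R→φ0] = [684, 1728]
r7 m[R→φ1] = [3024, 2232]
r7 m[R→φ2] = [3192, 11904]
r7 m[R→φ4] = [28728, 26784]
r7 m[J→φ2] = [1, 1]
r7 m[H→φ1] = [5, 2]
r7 m[H→φ5] = [22464, 26136]
r7 m[N→φ0] = [6, 5]
r7 m[N→φ3] = [18252, 11016]
fixed point reached at round 7
b[J] = ⊗ incoming = [88248, 76344]

b[J] = [88248, 76344]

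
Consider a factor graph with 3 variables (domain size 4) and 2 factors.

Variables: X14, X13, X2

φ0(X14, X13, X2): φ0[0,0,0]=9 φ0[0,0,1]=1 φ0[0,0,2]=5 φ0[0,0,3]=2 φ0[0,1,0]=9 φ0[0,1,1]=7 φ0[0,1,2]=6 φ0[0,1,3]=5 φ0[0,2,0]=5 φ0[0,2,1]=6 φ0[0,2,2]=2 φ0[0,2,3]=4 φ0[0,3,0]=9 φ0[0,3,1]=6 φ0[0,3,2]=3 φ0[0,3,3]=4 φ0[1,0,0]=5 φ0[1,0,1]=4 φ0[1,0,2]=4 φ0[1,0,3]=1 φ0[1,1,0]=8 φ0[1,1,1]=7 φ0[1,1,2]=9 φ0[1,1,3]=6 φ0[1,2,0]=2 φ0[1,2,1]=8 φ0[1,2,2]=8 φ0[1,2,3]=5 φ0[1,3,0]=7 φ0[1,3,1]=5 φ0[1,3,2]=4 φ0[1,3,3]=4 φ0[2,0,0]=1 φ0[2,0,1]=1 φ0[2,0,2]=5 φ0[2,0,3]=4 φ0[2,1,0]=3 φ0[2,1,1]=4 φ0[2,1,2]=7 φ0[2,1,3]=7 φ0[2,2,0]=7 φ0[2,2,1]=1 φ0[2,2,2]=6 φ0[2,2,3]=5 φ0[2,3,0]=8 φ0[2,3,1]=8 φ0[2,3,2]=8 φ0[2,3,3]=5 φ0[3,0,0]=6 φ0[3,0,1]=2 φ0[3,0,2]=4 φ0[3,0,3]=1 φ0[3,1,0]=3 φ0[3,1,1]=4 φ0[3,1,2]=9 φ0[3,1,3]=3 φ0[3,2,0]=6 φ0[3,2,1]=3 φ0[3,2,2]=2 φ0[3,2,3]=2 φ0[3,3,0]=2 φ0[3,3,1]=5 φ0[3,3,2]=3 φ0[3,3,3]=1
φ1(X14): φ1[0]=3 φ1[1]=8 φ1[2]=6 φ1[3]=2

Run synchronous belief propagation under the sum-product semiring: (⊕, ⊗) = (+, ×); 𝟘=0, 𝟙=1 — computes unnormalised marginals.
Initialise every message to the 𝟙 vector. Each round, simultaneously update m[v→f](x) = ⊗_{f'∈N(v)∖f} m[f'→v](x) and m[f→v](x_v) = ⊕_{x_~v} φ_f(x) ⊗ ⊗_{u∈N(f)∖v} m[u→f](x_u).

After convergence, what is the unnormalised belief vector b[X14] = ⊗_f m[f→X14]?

b[X14] = [249, 696, 480, 112]

init: all messages = 𝟙 over 4 values
r1 m[φ0→X14] = [83, 87, 80, 56]
r1 m[φ0→X13] = [55, 97, 72, 82]
r1 m[φ0→X2] = [90, 72, 85, 59]
r1 m[φ1→X14] = [3, 8, 6, 2]
r1 m[X14→φ0] = [1, 1, 1, 1]
r1 m[X14→φ1] = [1, 1, 1, 1]
r1 m[X13→φ0] = [1, 1, 1, 1]
r1 m[X2→φ0] = [1, 1, 1, 1]
r2 m[φ0→X14] = [83, 87, 80, 56]
r2 m[φ0→X13] = [55, 97, 72, 82]
r2 m[φ0→X2] = [90, 72, 85, 59]
r2 m[φ1→X14] = [3, 8, 6, 2]
r2 m[X14→φ0] = [3, 8, 6, 2]
r2 m[X14→φ1] = [83, 87, 80, 56]
r2 m[X13→φ0] = [1, 1, 1, 1]
r2 m[X2→φ0] = [1, 1, 1, 1]
r3 m[φ0→X14] = [83, 87, 80, 56]
r3 m[φ0→X13] = [255, 485, 375, 422]
r3 m[φ0→X2] = [420, 364, 440, 313]
r3 m[φ1→X14] = [3, 8, 6, 2]
r3 m[X14→φ0] = [3, 8, 6, 2]
r3 m[X14→φ1] = [83, 87, 80, 56]
r3 m[X13→φ0] = [1, 1, 1, 1]
r3 m[X2→φ0] = [1, 1, 1, 1]
r4 m[φ0→X14] = [83, 87, 80, 56]
r4 m[φ0→X13] = [255, 485, 375, 422]
r4 m[φ0→X2] = [420, 364, 440, 313]
r4 m[φ1→X14] = [3, 8, 6, 2]
r4 m[X14→φ0] = [3, 8, 6, 2]
r4 m[X14→φ1] = [83, 87, 80, 56]
r4 m[X13→φ0] = [1, 1, 1, 1]
r4 m[X2→φ0] = [1, 1, 1, 1]
fixed point reached at round 4
b[X14] = ⊗ incoming = [249, 696, 480, 112]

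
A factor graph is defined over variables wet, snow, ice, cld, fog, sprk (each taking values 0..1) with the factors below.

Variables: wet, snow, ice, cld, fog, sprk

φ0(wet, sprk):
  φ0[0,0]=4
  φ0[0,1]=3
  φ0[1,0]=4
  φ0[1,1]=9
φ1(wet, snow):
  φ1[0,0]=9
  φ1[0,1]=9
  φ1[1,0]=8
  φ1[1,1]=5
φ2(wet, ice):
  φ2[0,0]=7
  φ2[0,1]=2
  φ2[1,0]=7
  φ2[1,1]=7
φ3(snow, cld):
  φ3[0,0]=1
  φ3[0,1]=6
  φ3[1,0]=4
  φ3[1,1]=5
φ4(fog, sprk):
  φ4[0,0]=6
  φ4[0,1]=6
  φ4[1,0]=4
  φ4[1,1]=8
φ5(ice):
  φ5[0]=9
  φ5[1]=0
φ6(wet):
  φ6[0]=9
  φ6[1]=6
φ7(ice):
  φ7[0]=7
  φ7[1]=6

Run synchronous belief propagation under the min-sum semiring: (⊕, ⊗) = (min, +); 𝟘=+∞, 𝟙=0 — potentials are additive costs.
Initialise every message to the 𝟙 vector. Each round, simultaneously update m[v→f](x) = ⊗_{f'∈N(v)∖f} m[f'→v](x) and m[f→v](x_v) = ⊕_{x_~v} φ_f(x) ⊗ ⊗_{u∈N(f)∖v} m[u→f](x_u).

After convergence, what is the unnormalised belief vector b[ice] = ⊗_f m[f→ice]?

b[ice] = [46, 35]

init: all messages = 𝟙 over 2 values
r1 m[φ0→wet] = [3, 4]
r1 m[φ0→sprk] = [4, 3]
r1 m[φ1→wet] = [9, 5]
r1 m[φ1→snow] = [8, 5]
r1 m[φ2→wet] = [2, 7]
r1 m[φ2→ice] = [7, 2]
r1 m[φ3→snow] = [1, 4]
r1 m[φ3→cld] = [1, 5]
r1 m[φ4→fog] = [6, 4]
r1 m[φ4→sprk] = [4, 6]
r1 m[φ5→ice] = [9, 0]
r1 m[φ6→wet] = [9, 6]
r1 m[φ7→ice] = [7, 6]
r1 m[wet→φ0] = [0, 0]
r1 m[wet→φ1] = [0, 0]
r1 m[wet→φ2] = [0, 0]
r1 m[wet→φ6] = [0, 0]
r1 m[snow→φ1] = [0, 0]
r1 m[snow→φ3] = [0, 0]
r1 m[ice→φ2] = [0, 0]
r1 m[ice→φ5] = [0, 0]
r1 m[ice→φ7] = [0, 0]
r1 m[cld→φ3] = [0, 0]
r1 m[fog→φ4] = [0, 0]
r1 m[sprk→φ0] = [0, 0]
r1 m[sprk→φ4] = [0, 0]
r2 m[φ0→wet] = [3, 4]
r2 m[φ0→sprk] = [4, 3]
r2 m[φ1→wet] = [9, 5]
r2 m[φ1→snow] = [8, 5]
r2 m[φ2→wet] = [2, 7]
r2 m[φ2→ice] = [7, 2]
r2 m[φ3→snow] = [1, 4]
r2 m[φ3→cld] = [1, 5]
r2 m[φ4→fog] = [6, 4]
r2 m[φ4→sprk] = [4, 6]
r2 m[φ5→ice] = [9, 0]
r2 m[φ6→wet] = [9, 6]
r2 m[φ7→ice] = [7, 6]
r2 m[wet→φ0] = [20, 18]
r2 m[wet→φ1] = [14, 17]
r2 m[wet→φ2] = [21, 15]
r2 m[wet→φ6] = [14, 16]
r2 m[snow→φ1] = [1, 4]
r2 m[snow→φ3] = [8, 5]
r2 m[ice→φ2] = [16, 6]
r2 m[ice→φ5] = [14, 8]
r2 m[ice→φ7] = [16, 2]
r2 m[cld→φ3] = [0, 0]
r2 m[fog→φ4] = [0, 0]
r2 m[sprk→φ0] = [4, 6]
r2 m[sprk→φ4] = [4, 3]
r3 m[φ0→wet] = [8, 8]
r3 m[φ0→sprk] = [22, 23]
r3 m[φ1→wet] = [10, 9]
r3 m[φ1→snow] = [23, 22]
r3 m[φ2→wet] = [8, 13]
r3 m[φ2→ice] = [22, 22]
r3 m[φ3→snow] = [1, 4]
r3 m[φ3→cld] = [9, 10]
r3 m[φ4→fog] = [9, 8]
r3 m[φ4→sprk] = [4, 6]
r3 m[φ5→ice] = [9, 0]
r3 m[φ6→wet] = [9, 6]
r3 m[φ7→ice] = [7, 6]
r3 m[wet→φ0] = [20, 18]
r3 m[wet→φ1] = [14, 17]
r3 m[wet→φ2] = [21, 15]
r3 m[wet→φ6] = [14, 16]
r3 m[snow→φ1] = [1, 4]
r3 m[snow→φ3] = [8, 5]
r3 m[ice→φ2] = [16, 6]
r3 m[ice→φ5] = [14, 8]
r3 m[ice→φ7] = [16, 2]
r3 m[cld→φ3] = [0, 0]
r3 m[fog→φ4] = [0, 0]
r3 m[sprk→φ0] = [4, 6]
r3 m[sprk→φ4] = [4, 3]
r4 m[φ0→wet] = [8, 8]
r4 m[φ0→sprk] = [22, 23]
r4 m[φ1→wet] = [10, 9]
r4 m[φ1→snow] = [23, 22]
r4 m[φ2→wet] = [8, 13]
r4 m[φ2→ice] = [22, 22]
r4 m[φ3→snow] = [1, 4]
r4 m[φ3→cld] = [9, 10]
r4 m[φ4→fog] = [9, 8]
r4 m[φ4→sprk] = [4, 6]
r4 m[φ5→ice] = [9, 0]
r4 m[φ6→wet] = [9, 6]
r4 m[φ7→ice] = [7, 6]
r4 m[wet→φ0] = [27, 28]
r4 m[wet→φ1] = [25, 27]
r4 m[wet→φ2] = [27, 23]
r4 m[wet→φ6] = [26, 30]
r4 m[snow→φ1] = [1, 4]
r4 m[snow→φ3] = [23, 22]
r4 m[ice→φ2] = [16, 6]
r4 m[ice→φ5] = [29, 28]
r4 m[ice→φ7] = [31, 22]
r4 m[cld→φ3] = [0, 0]
r4 m[fog→φ4] = [0, 0]
r4 m[sprk→φ0] = [4, 6]
r4 m[sprk→φ4] = [22, 23]
r5 m[φ0→wet] = [8, 8]
r5 m[φ0→sprk] = [31, 30]
r5 m[φ1→wet] = [10, 9]
r5 m[φ1→snow] = [34, 32]
r5 m[φ2→wet] = [8, 13]
r5 m[φ2→ice] = [30, 29]
r5 m[φ3→snow] = [1, 4]
r5 m[φ3→cld] = [24, 27]
r5 m[φ4→fog] = [28, 26]
r5 m[φ4→sprk] = [4, 6]
r5 m[φ5→ice] = [9, 0]
r5 m[φ6→wet] = [9, 6]
r5 m[φ7→ice] = [7, 6]
r5 m[wet→φ0] = [27, 28]
r5 m[wet→φ1] = [25, 27]
r5 m[wet→φ2] = [27, 23]
r5 m[wet→φ6] = [26, 30]
r5 m[snow→φ1] = [1, 4]
r5 m[snow→φ3] = [23, 22]
r5 m[ice→φ2] = [16, 6]
r5 m[ice→φ5] = [29, 28]
r5 m[ice→φ7] = [31, 22]
r5 m[cld→φ3] = [0, 0]
r5 m[fog→φ4] = [0, 0]
r5 m[sprk→φ0] = [4, 6]
r5 m[sprk→φ4] = [22, 23]
r6 m[φ0→wet] = [8, 8]
r6 m[φ0→sprk] = [31, 30]
r6 m[φ1→wet] = [10, 9]
r6 m[φ1→snow] = [34, 32]
r6 m[φ2→wet] = [8, 13]
r6 m[φ2→ice] = [30, 29]
r6 m[φ3→snow] = [1, 4]
r6 m[φ3→cld] = [24, 27]
r6 m[φ4→fog] = [28, 26]
r6 m[φ4→sprk] = [4, 6]
r6 m[φ5→ice] = [9, 0]
r6 m[φ6→wet] = [9, 6]
r6 m[φ7→ice] = [7, 6]
r6 m[wet→φ0] = [27, 28]
r6 m[wet→φ1] = [25, 27]
r6 m[wet→φ2] = [27, 23]
r6 m[wet→φ6] = [26, 30]
r6 m[snow→φ1] = [1, 4]
r6 m[snow→φ3] = [34, 32]
r6 m[ice→φ2] = [16, 6]
r6 m[ice→φ5] = [37, 35]
r6 m[ice→φ7] = [39, 29]
r6 m[cld→φ3] = [0, 0]
r6 m[fog→φ4] = [0, 0]
r6 m[sprk→φ0] = [4, 6]
r6 m[sprk→φ4] = [31, 30]
r7 m[φ0→wet] = [8, 8]
r7 m[φ0→sprk] = [31, 30]
r7 m[φ1→wet] = [10, 9]
r7 m[φ1→snow] = [34, 32]
r7 m[φ2→wet] = [8, 13]
r7 m[φ2→ice] = [30, 29]
r7 m[φ3→snow] = [1, 4]
r7 m[φ3→cld] = [35, 37]
r7 m[φ4→fog] = [36, 35]
r7 m[φ4→sprk] = [4, 6]
r7 m[φ5→ice] = [9, 0]
r7 m[φ6→wet] = [9, 6]
r7 m[φ7→ice] = [7, 6]
r7 m[wet→φ0] = [27, 28]
r7 m[wet→φ1] = [25, 27]
r7 m[wet→φ2] = [27, 23]
r7 m[wet→φ6] = [26, 30]
r7 m[snow→φ1] = [1, 4]
r7 m[snow→φ3] = [34, 32]
r7 m[ice→φ2] = [16, 6]
r7 m[ice→φ5] = [37, 35]
r7 m[ice→φ7] = [39, 29]
r7 m[cld→φ3] = [0, 0]
r7 m[fog→φ4] = [0, 0]
r7 m[sprk→φ0] = [4, 6]
r7 m[sprk→φ4] = [31, 30]
r8 m[φ0→wet] = [8, 8]
r8 m[φ0→sprk] = [31, 30]
r8 m[φ1→wet] = [10, 9]
r8 m[φ1→snow] = [34, 32]
r8 m[φ2→wet] = [8, 13]
r8 m[φ2→ice] = [30, 29]
r8 m[φ3→snow] = [1, 4]
r8 m[φ3→cld] = [35, 37]
r8 m[φ4→fog] = [36, 35]
r8 m[φ4→sprk] = [4, 6]
r8 m[φ5→ice] = [9, 0]
r8 m[φ6→wet] = [9, 6]
r8 m[φ7→ice] = [7, 6]
r8 m[wet→φ0] = [27, 28]
r8 m[wet→φ1] = [25, 27]
r8 m[wet→φ2] = [27, 23]
r8 m[wet→φ6] = [26, 30]
r8 m[snow→φ1] = [1, 4]
r8 m[snow→φ3] = [34, 32]
r8 m[ice→φ2] = [16, 6]
r8 m[ice→φ5] = [37, 35]
r8 m[ice→φ7] = [39, 29]
r8 m[cld→φ3] = [0, 0]
r8 m[fog→φ4] = [0, 0]
r8 m[sprk→φ0] = [4, 6]
r8 m[sprk→φ4] = [31, 30]
fixed point reached at round 8
b[ice] = ⊗ incoming = [46, 35]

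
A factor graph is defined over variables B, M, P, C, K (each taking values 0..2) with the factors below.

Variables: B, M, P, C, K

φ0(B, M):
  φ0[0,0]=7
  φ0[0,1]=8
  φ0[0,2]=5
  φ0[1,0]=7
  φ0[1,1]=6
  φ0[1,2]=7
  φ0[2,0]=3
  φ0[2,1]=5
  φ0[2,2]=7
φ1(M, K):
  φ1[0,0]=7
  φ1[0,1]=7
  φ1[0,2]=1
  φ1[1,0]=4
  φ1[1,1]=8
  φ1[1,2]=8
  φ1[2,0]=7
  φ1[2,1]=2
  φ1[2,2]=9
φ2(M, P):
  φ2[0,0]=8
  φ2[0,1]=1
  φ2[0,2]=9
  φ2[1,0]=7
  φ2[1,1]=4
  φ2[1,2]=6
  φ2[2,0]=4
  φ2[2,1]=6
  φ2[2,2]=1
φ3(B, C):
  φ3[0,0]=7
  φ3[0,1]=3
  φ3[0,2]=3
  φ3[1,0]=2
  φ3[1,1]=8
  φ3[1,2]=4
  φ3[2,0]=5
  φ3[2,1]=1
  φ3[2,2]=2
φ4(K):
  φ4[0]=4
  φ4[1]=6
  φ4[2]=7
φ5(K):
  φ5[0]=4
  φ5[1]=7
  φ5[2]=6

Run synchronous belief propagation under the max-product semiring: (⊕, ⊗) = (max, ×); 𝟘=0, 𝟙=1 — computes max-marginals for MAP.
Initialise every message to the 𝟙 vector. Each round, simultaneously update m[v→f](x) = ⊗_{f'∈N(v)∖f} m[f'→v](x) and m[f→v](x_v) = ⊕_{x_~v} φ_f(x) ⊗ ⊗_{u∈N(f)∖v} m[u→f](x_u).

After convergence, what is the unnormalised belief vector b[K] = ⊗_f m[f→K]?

b[K] = [56448, 148176, 131712]

init: all messages = 𝟙 over 3 values
r1 m[φ0→B] = [8, 7, 7]
r1 m[φ0→M] = [7, 8, 7]
r1 m[φ1→M] = [7, 8, 9]
r1 m[φ1→K] = [7, 8, 9]
r1 m[φ2→M] = [9, 7, 6]
r1 m[φ2→P] = [8, 6, 9]
r1 m[φ3→B] = [7, 8, 5]
r1 m[φ3→C] = [7, 8, 4]
r1 m[φ4→K] = [4, 6, 7]
r1 m[φ5→K] = [4, 7, 6]
r1 m[B→φ0] = [1, 1, 1]
r1 m[B→φ3] = [1, 1, 1]
r1 m[M→φ0] = [1, 1, 1]
r1 m[M→φ1] = [1, 1, 1]
r1 m[M→φ2] = [1, 1, 1]
r1 m[P→φ2] = [1, 1, 1]
r1 m[C→φ3] = [1, 1, 1]
r1 m[K→φ1] = [1, 1, 1]
r1 m[K→φ4] = [1, 1, 1]
r1 m[K→φ5] = [1, 1, 1]
r2 m[φ0→B] = [8, 7, 7]
r2 m[φ0→M] = [7, 8, 7]
r2 m[φ1→M] = [7, 8, 9]
r2 m[φ1→K] = [7, 8, 9]
r2 m[φ2→M] = [9, 7, 6]
r2 m[φ2→P] = [8, 6, 9]
r2 m[φ3→B] = [7, 8, 5]
r2 m[φ3→C] = [7, 8, 4]
r2 m[φ4→K] = [4, 6, 7]
r2 m[φ5→K] = [4, 7, 6]
r2 m[B→φ0] = [7, 8, 5]
r2 m[B→φ3] = [8, 7, 7]
r2 m[M→φ0] = [63, 56, 54]
r2 m[M→φ1] = [63, 56, 42]
r2 m[M→φ2] = [49, 64, 63]
r2 m[P→φ2] = [1, 1, 1]
r2 m[C→φ3] = [1, 1, 1]
r2 m[K→φ1] = [16, 42, 42]
r2 m[K→φ4] = [28, 56, 54]
r2 m[K→φ5] = [28, 48, 63]
r3 m[φ0→B] = [448, 441, 378]
r3 m[φ0→M] = [56, 56, 56]
r3 m[φ1→M] = [294, 336, 378]
r3 m[φ1→K] = [441, 448, 448]
r3 m[φ2→M] = [9, 7, 6]
r3 m[φ2→P] = [448, 378, 441]
r3 m[φ3→B] = [7, 8, 5]
r3 m[φ3→C] = [56, 56, 28]
r3 m[φ4→K] = [4, 6, 7]
r3 m[φ5→K] = [4, 7, 6]
r3 m[B→φ0] = [7, 8, 5]
r3 m[B→φ3] = [8, 7, 7]
r3 m[M→φ0] = [63, 56, 54]
r3 m[M→φ1] = [63, 56, 42]
r3 m[M→φ2] = [49, 64, 63]
r3 m[P→φ2] = [1, 1, 1]
r3 m[C→φ3] = [1, 1, 1]
r3 m[K→φ1] = [16, 42, 42]
r3 m[K→φ4] = [28, 56, 54]
r3 m[K→φ5] = [28, 48, 63]
r4 m[φ0→B] = [448, 441, 378]
r4 m[φ0→M] = [56, 56, 56]
r4 m[φ1→M] = [294, 336, 378]
r4 m[φ1→K] = [441, 448, 448]
r4 m[φ2→M] = [9, 7, 6]
r4 m[φ2→P] = [448, 378, 441]
r4 m[φ3→B] = [7, 8, 5]
r4 m[φ3→C] = [56, 56, 28]
r4 m[φ4→K] = [4, 6, 7]
r4 m[φ5→K] = [4, 7, 6]
r4 m[B→φ0] = [7, 8, 5]
r4 m[B→φ3] = [448, 441, 378]
r4 m[M→φ0] = [2646, 2352, 2268]
r4 m[M→φ1] = [504, 392, 336]
r4 m[M→φ2] = [16464, 18816, 21168]
r4 m[P→φ2] = [1, 1, 1]
r4 m[C→φ3] = [1, 1, 1]
r4 m[K→φ1] = [16, 42, 42]
r4 m[K→φ4] = [1764, 3136, 2688]
r4 m[K→φ5] = [1764, 2688, 3136]
r5 m[φ0→B] = [18816, 18522, 15876]
r5 m[φ0→M] = [56, 56, 56]
r5 m[φ1→M] = [294, 336, 378]
r5 m[φ1→K] = [3528, 3528, 3136]
r5 m[φ2→M] = [9, 7, 6]
r5 m[φ2→P] = [131712, 127008, 148176]
r5 m[φ3→B] = [7, 8, 5]
r5 m[φ3→C] = [3136, 3528, 1764]
r5 m[φ4→K] = [4, 6, 7]
r5 m[φ5→K] = [4, 7, 6]
r5 m[B→φ0] = [7, 8, 5]
r5 m[B→φ3] = [448, 441, 378]
r5 m[M→φ0] = [2646, 2352, 2268]
r5 m[M→φ1] = [504, 392, 336]
r5 m[M→φ2] = [16464, 18816, 21168]
r5 m[P→φ2] = [1, 1, 1]
r5 m[C→φ3] = [1, 1, 1]
r5 m[K→φ1] = [16, 42, 42]
r5 m[K→φ4] = [1764, 3136, 2688]
r5 m[K→φ5] = [1764, 2688, 3136]
r6 m[φ0→B] = [18816, 18522, 15876]
r6 m[φ0→M] = [56, 56, 56]
r6 m[φ1→M] = [294, 336, 378]
r6 m[φ1→K] = [3528, 3528, 3136]
r6 m[φ2→M] = [9, 7, 6]
r6 m[φ2→P] = [131712, 127008, 148176]
r6 m[φ3→B] = [7, 8, 5]
r6 m[φ3→C] = [3136, 3528, 1764]
r6 m[φ4→K] = [4, 6, 7]
r6 m[φ5→K] = [4, 7, 6]
r6 m[B→φ0] = [7, 8, 5]
r6 m[B→φ3] = [18816, 18522, 15876]
r6 m[M→φ0] = [2646, 2352, 2268]
r6 m[M→φ1] = [504, 392, 336]
r6 m[M→φ2] = [16464, 18816, 21168]
r6 m[P→φ2] = [1, 1, 1]
r6 m[C→φ3] = [1, 1, 1]
r6 m[K→φ1] = [16, 42, 42]
r6 m[K→φ4] = [14112, 24696, 18816]
r6 m[K→φ5] = [14112, 21168, 21952]
r7 m[φ0→B] = [18816, 18522, 15876]
r7 m[φ0→M] = [56, 56, 56]
r7 m[φ1→M] = [294, 336, 378]
r7 m[φ1→K] = [3528, 3528, 3136]
r7 m[φ2→M] = [9, 7, 6]
r7 m[φ2→P] = [131712, 127008, 148176]
r7 m[φ3→B] = [7, 8, 5]
r7 m[φ3→C] = [131712, 148176, 74088]
r7 m[φ4→K] = [4, 6, 7]
r7 m[φ5→K] = [4, 7, 6]
r7 m[B→φ0] = [7, 8, 5]
r7 m[B→φ3] = [18816, 18522, 15876]
r7 m[M→φ0] = [2646, 2352, 2268]
r7 m[M→φ1] = [504, 392, 336]
r7 m[M→φ2] = [16464, 18816, 21168]
r7 m[P→φ2] = [1, 1, 1]
r7 m[C→φ3] = [1, 1, 1]
r7 m[K→φ1] = [16, 42, 42]
r7 m[K→φ4] = [14112, 24696, 18816]
r7 m[K→φ5] = [14112, 21168, 21952]
r8 m[φ0→B] = [18816, 18522, 15876]
r8 m[φ0→M] = [56, 56, 56]
r8 m[φ1→M] = [294, 336, 378]
r8 m[φ1→K] = [3528, 3528, 3136]
r8 m[φ2→M] = [9, 7, 6]
r8 m[φ2→P] = [131712, 127008, 148176]
r8 m[φ3→B] = [7, 8, 5]
r8 m[φ3→C] = [131712, 148176, 74088]
r8 m[φ4→K] = [4, 6, 7]
r8 m[φ5→K] = [4, 7, 6]
r8 m[B→φ0] = [7, 8, 5]
r8 m[B→φ3] = [18816, 18522, 15876]
r8 m[M→φ0] = [2646, 2352, 2268]
r8 m[M→φ1] = [504, 392, 336]
r8 m[M→φ2] = [16464, 18816, 21168]
r8 m[P→φ2] = [1, 1, 1]
r8 m[C→φ3] = [1, 1, 1]
r8 m[K→φ1] = [16, 42, 42]
r8 m[K→φ4] = [14112, 24696, 18816]
r8 m[K→φ5] = [14112, 21168, 21952]
fixed point reached at round 8
b[K] = ⊗ incoming = [56448, 148176, 131712]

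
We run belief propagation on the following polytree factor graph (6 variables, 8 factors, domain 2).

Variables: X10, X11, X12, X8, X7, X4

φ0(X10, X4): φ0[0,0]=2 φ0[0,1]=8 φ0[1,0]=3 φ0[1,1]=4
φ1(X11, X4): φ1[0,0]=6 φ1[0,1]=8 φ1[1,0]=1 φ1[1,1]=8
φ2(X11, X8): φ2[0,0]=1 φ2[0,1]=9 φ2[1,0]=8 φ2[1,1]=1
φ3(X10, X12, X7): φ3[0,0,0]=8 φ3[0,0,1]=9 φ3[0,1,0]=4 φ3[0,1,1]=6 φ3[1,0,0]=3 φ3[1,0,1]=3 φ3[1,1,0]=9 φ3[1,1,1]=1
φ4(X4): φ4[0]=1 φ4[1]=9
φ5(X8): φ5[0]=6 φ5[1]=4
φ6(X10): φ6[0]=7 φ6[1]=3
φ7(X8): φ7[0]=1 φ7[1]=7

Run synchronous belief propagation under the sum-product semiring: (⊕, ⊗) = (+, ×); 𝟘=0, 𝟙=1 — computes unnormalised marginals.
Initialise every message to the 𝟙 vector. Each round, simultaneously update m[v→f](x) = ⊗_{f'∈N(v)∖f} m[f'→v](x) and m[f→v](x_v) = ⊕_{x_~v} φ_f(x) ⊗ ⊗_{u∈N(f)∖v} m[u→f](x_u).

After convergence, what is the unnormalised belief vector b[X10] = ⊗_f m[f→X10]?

init: all messages = 𝟙 over 2 values
r1 m[φ0→X10] = [10, 7]
r1 m[φ0→X4] = [5, 12]
r1 m[φ1→X11] = [14, 9]
r1 m[φ1→X4] = [7, 16]
r1 m[φ2→X11] = [10, 9]
r1 m[φ2→X8] = [9, 10]
r1 m[φ3→X10] = [27, 16]
r1 m[φ3→X12] = [23, 20]
r1 m[φ3→X7] = [24, 19]
r1 m[φ4→X4] = [1, 9]
r1 m[φ5→X8] = [6, 4]
r1 m[φ6→X10] = [7, 3]
r1 m[φ7→X8] = [1, 7]
r1 m[X10→φ0] = [1, 1]
r1 m[X10→φ3] = [1, 1]
r1 m[X10→φ6] = [1, 1]
r1 m[X11→φ1] = [1, 1]
r1 m[X11→φ2] = [1, 1]
r1 m[X12→φ3] = [1, 1]
r1 m[X8→φ2] = [1, 1]
r1 m[X8→φ5] = [1, 1]
r1 m[X8→φ7] = [1, 1]
r1 m[X7→φ3] = [1, 1]
r1 m[X4→φ0] = [1, 1]
r1 m[X4→φ1] = [1, 1]
r1 m[X4→φ4] = [1, 1]
r2 m[φ0→X10] = [10, 7]
r2 m[φ0→X4] = [5, 12]
r2 m[φ1→X11] = [14, 9]
r2 m[φ1→X4] = [7, 16]
r2 m[φ2→X11] = [10, 9]
r2 m[φ2→X8] = [9, 10]
r2 m[φ3→X10] = [27, 16]
r2 m[φ3→X12] = [23, 20]
r2 m[φ3→X7] = [24, 19]
r2 m[φ4→X4] = [1, 9]
r2 m[φ5→X8] = [6, 4]
r2 m[φ6→X10] = [7, 3]
r2 m[φ7→X8] = [1, 7]
r2 m[X10→φ0] = [189, 48]
r2 m[X10→φ3] = [70, 21]
r2 m[X10→φ6] = [270, 112]
r2 m[X11→φ1] = [10, 9]
r2 m[X11→φ2] = [14, 9]
r2 m[X12→φ3] = [1, 1]
r2 m[X8→φ2] = [6, 28]
r2 m[X8→φ5] = [9, 70]
r2 m[X8→φ7] = [54, 40]
r2 m[X7→φ3] = [1, 1]
r2 m[X4→φ0] = [7, 144]
r2 m[X4→φ1] = [5, 108]
r2 m[X4→φ4] = [35, 192]
r3 m[φ0→X10] = [1166, 597]
r3 m[φ0→X4] = [522, 1704]
r3 m[φ1→X11] = [894, 869]
r3 m[φ1→X4] = [69, 152]
r3 m[φ2→X11] = [258, 76]
r3 m[φ2→X8] = [86, 135]
r3 m[φ3→X10] = [27, 16]
r3 m[φ3→X12] = [1316, 910]
r3 m[φ3→X7] = [1092, 1134]
r3 m[φ4→X4] = [1, 9]
r3 m[φ5→X8] = [6, 4]
r3 m[φ6→X10] = [7, 3]
r3 m[φ7→X8] = [1, 7]
r3 m[X10→φ0] = [189, 48]
r3 m[X10→φ3] = [70, 21]
r3 m[X10→φ6] = [270, 112]
r3 m[X11→φ1] = [10, 9]
r3 m[X11→φ2] = [14, 9]
r3 m[X12→φ3] = [1, 1]
r3 m[X8→φ2] = [6, 28]
r3 m[X8→φ5] = [9, 70]
r3 m[X8→φ7] = [54, 40]
r3 m[X7→φ3] = [1, 1]
r3 m[X4→φ0] = [7, 144]
r3 m[X4→φ1] = [5, 108]
r3 m[X4→φ4] = [35, 192]
r4 m[φ0→X10] = [1166, 597]
r4 m[φ0→X4] = [522, 1704]
r4 m[φ1→X11] = [894, 869]
r4 m[φ1→X4] = [69, 152]
r4 m[φ2→X11] = [258, 76]
r4 m[φ2→X8] = [86, 135]
r4 m[φ3→X10] = [27, 16]
r4 m[φ3→X12] = [1316, 910]
r4 m[φ3→X7] = [1092, 1134]
r4 m[φ4→X4] = [1, 9]
r4 m[φ5→X8] = [6, 4]
r4 m[φ6→X10] = [7, 3]
r4 m[φ7→X8] = [1, 7]
r4 m[X10→φ0] = [189, 48]
r4 m[X10→φ3] = [8162, 1791]
r4 m[X10→φ6] = [31482, 9552]
r4 m[X11→φ1] = [258, 76]
r4 m[X11→φ2] = [894, 869]
r4 m[X12→φ3] = [1, 1]
r4 m[X8→φ2] = [6, 28]
r4 m[X8→φ5] = [86, 945]
r4 m[X8→φ7] = [516, 540]
r4 m[X7→φ3] = [1, 1]
r4 m[X4→φ0] = [69, 1368]
r4 m[X4→φ1] = [522, 15336]
r4 m[X4→φ4] = [36018, 259008]
r5 m[φ0→X10] = [11082, 5679]
r5 m[φ0→X4] = [522, 1704]
r5 m[φ1→X11] = [125820, 123210]
r5 m[φ1→X4] = [1624, 2672]
r5 m[φ2→X11] = [258, 76]
r5 m[φ2→X8] = [7846, 8915]
r5 m[φ3→X10] = [27, 16]
r5 m[φ3→X12] = [149500, 99530]
r5 m[φ3→X7] = [119436, 129594]
r5 m[φ4→X4] = [1, 9]
r5 m[φ5→X8] = [6, 4]
r5 m[φ6→X10] = [7, 3]
r5 m[φ7→X8] = [1, 7]
r5 m[X10→φ0] = [189, 48]
r5 m[X10→φ3] = [8162, 1791]
r5 m[X10→φ6] = [31482, 9552]
r5 m[X11→φ1] = [258, 76]
r5 m[X11→φ2] = [894, 869]
r5 m[X12→φ3] = [1, 1]
r5 m[X8→φ2] = [6, 28]
r5 m[X8→φ5] = [86, 945]
r5 m[X8→φ7] = [516, 540]
r5 m[X7→φ3] = [1, 1]
r5 m[X4→φ0] = [69, 1368]
r5 m[X4→φ1] = [522, 15336]
r5 m[X4→φ4] = [36018, 259008]
r6 m[φ0→X10] = [11082, 5679]
r6 m[φ0→X4] = [522, 1704]
r6 m[φ1→X11] = [125820, 123210]
r6 m[φ1→X4] = [1624, 2672]
r6 m[φ2→X11] = [258, 76]
r6 m[φ2→X8] = [7846, 8915]
r6 m[φ3→X10] = [27, 16]
r6 m[φ3→X12] = [149500, 99530]
r6 m[φ3→X7] = [119436, 129594]
r6 m[φ4→X4] = [1, 9]
r6 m[φ5→X8] = [6, 4]
r6 m[φ6→X10] = [7, 3]
r6 m[φ7→X8] = [1, 7]
r6 m[X10→φ0] = [189, 48]
r6 m[X10→φ3] = [77574, 17037]
r6 m[X10→φ6] = [299214, 90864]
r6 m[X11→φ1] = [258, 76]
r6 m[X11→φ2] = [125820, 123210]
r6 m[X12→φ3] = [1, 1]
r6 m[X8→φ2] = [6, 28]
r6 m[X8→φ5] = [7846, 62405]
r6 m[X8→φ7] = [47076, 35660]
r6 m[X7→φ3] = [1, 1]
r6 m[X4→φ0] = [1624, 24048]
r6 m[X4→φ1] = [522, 15336]
r6 m[X4→φ4] = [847728, 4553088]
r7 m[φ0→X10] = [195632, 101064]
r7 m[φ0→X4] = [522, 1704]
r7 m[φ1→X11] = [125820, 123210]
r7 m[φ1→X4] = [1624, 2672]
r7 m[φ2→X11] = [258, 76]
r7 m[φ2→X8] = [1111500, 1255590]
r7 m[φ3→X10] = [27, 16]
r7 m[φ3→X12] = [1420980, 946110]
r7 m[φ3→X7] = [1135332, 1231758]
r7 m[φ4→X4] = [1, 9]
r7 m[φ5→X8] = [6, 4]
r7 m[φ6→X10] = [7, 3]
r7 m[φ7→X8] = [1, 7]
r7 m[X10→φ0] = [189, 48]
r7 m[X10→φ3] = [77574, 17037]
r7 m[X10→φ6] = [299214, 90864]
r7 m[X11→φ1] = [258, 76]
r7 m[X11→φ2] = [125820, 123210]
r7 m[X12→φ3] = [1, 1]
r7 m[X8→φ2] = [6, 28]
r7 m[X8→φ5] = [7846, 62405]
r7 m[X8→φ7] = [47076, 35660]
r7 m[X7→φ3] = [1, 1]
r7 m[X4→φ0] = [1624, 24048]
r7 m[X4→φ1] = [522, 15336]
r7 m[X4→φ4] = [847728, 4553088]
r8 m[φ0→X10] = [195632, 101064]
r8 m[φ0→X4] = [522, 1704]
r8 m[φ1→X11] = [125820, 123210]
r8 m[φ1→X4] = [1624, 2672]
r8 m[φ2→X11] = [258, 76]
r8 m[φ2→X8] = [1111500, 1255590]
r8 m[φ3→X10] = [27, 16]
r8 m[φ3→X12] = [1420980, 946110]
r8 m[φ3→X7] = [1135332, 1231758]
r8 m[φ4→X4] = [1, 9]
r8 m[φ5→X8] = [6, 4]
r8 m[φ6→X10] = [7, 3]
r8 m[φ7→X8] = [1, 7]
r8 m[X10→φ0] = [189, 48]
r8 m[X10→φ3] = [1369424, 303192]
r8 m[X10→φ6] = [5282064, 1617024]
r8 m[X11→φ1] = [258, 76]
r8 m[X11→φ2] = [125820, 123210]
r8 m[X12→φ3] = [1, 1]
r8 m[X8→φ2] = [6, 28]
r8 m[X8→φ5] = [1111500, 8789130]
r8 m[X8→φ7] = [6669000, 5022360]
r8 m[X7→φ3] = [1, 1]
r8 m[X4→φ0] = [1624, 24048]
r8 m[X4→φ1] = [522, 15336]
r8 m[X4→φ4] = [847728, 4553088]
r9 m[φ0→X10] = [195632, 101064]
r9 m[φ0→X4] = [522, 1704]
r9 m[φ1→X11] = [125820, 123210]
r9 m[φ1→X4] = [1624, 2672]
r9 m[φ2→X11] = [258, 76]
r9 m[φ2→X8] = [1111500, 1255590]
r9 m[φ3→X10] = [27, 16]
r9 m[φ3→X12] = [25099360, 16726160]
r9 m[φ3→X7] = [20071392, 21754128]
r9 m[φ4→X4] = [1, 9]
r9 m[φ5→X8] = [6, 4]
r9 m[φ6→X10] = [7, 3]
r9 m[φ7→X8] = [1, 7]
r9 m[X10→φ0] = [189, 48]
r9 m[X10→φ3] = [1369424, 303192]
r9 m[X10→φ6] = [5282064, 1617024]
r9 m[X11→φ1] = [258, 76]
r9 m[X11→φ2] = [125820, 123210]
r9 m[X12→φ3] = [1, 1]
r9 m[X8→φ2] = [6, 28]
r9 m[X8→φ5] = [1111500, 8789130]
r9 m[X8→φ7] = [6669000, 5022360]
r9 m[X7→φ3] = [1, 1]
r9 m[X4→φ0] = [1624, 24048]
r9 m[X4→φ1] = [522, 15336]
r9 m[X4→φ4] = [847728, 4553088]
r10 m[φ0→X10] = [195632, 101064]
r10 m[φ0→X4] = [522, 1704]
r10 m[φ1→X11] = [125820, 123210]
r10 m[φ1→X4] = [1624, 2672]
r10 m[φ2→X11] = [258, 76]
r10 m[φ2→X8] = [1111500, 1255590]
r10 m[φ3→X10] = [27, 16]
r10 m[φ3→X12] = [25099360, 16726160]
r10 m[φ3→X7] = [20071392, 21754128]
r10 m[φ4→X4] = [1, 9]
r10 m[φ5→X8] = [6, 4]
r10 m[φ6→X10] = [7, 3]
r10 m[φ7→X8] = [1, 7]
r10 m[X10→φ0] = [189, 48]
r10 m[X10→φ3] = [1369424, 303192]
r10 m[X10→φ6] = [5282064, 1617024]
r10 m[X11→φ1] = [258, 76]
r10 m[X11→φ2] = [125820, 123210]
r10 m[X12→φ3] = [1, 1]
r10 m[X8→φ2] = [6, 28]
r10 m[X8→φ5] = [1111500, 8789130]
r10 m[X8→φ7] = [6669000, 5022360]
r10 m[X7→φ3] = [1, 1]
r10 m[X4→φ0] = [1624, 24048]
r10 m[X4→φ1] = [522, 15336]
r10 m[X4→φ4] = [847728, 4553088]
fixed point reached at round 10
b[X10] = ⊗ incoming = [36974448, 4851072]

b[X10] = [36974448, 4851072]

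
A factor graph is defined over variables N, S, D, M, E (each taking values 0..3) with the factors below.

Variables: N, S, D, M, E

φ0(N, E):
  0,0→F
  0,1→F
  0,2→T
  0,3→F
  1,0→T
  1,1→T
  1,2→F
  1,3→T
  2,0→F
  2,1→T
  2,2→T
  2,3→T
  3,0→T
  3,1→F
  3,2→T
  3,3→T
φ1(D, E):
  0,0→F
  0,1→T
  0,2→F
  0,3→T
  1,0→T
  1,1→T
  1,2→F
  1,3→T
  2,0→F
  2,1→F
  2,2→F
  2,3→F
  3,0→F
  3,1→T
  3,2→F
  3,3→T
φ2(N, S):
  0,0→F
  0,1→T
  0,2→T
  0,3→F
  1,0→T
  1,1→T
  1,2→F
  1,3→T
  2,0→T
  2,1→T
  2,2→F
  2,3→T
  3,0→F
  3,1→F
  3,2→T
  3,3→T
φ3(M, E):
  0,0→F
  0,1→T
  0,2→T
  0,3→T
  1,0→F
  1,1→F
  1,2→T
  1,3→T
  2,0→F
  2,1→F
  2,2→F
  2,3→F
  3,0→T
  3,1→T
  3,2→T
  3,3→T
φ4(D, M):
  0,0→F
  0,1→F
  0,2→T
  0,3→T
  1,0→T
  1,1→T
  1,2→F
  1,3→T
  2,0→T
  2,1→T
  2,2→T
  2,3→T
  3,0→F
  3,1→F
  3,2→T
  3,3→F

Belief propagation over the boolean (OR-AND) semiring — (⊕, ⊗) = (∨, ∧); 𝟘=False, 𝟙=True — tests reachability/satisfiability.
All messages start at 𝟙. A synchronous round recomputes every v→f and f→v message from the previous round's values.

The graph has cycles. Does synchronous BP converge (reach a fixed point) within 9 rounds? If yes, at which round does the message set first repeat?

CONVERGED at round 5

init: all messages = 𝟙 over 4 values
r1 m[φ0→N] = [T, T, T, T]
r1 m[φ0→E] = [T, T, T, T]
r1 m[φ1→D] = [T, T, F, T]
r1 m[φ1→E] = [T, T, F, T]
r1 m[φ2→N] = [T, T, T, T]
r1 m[φ2→S] = [T, T, T, T]
r1 m[φ3→M] = [T, T, F, T]
r1 m[φ3→E] = [T, T, T, T]
r1 m[φ4→D] = [T, T, T, T]
r1 m[φ4→M] = [T, T, T, T]
r1 m[N→φ0] = [T, T, T, T]
r1 m[N→φ2] = [T, T, T, T]
r1 m[S→φ2] = [T, T, T, T]
r1 m[D→φ1] = [T, T, T, T]
r1 m[D→φ4] = [T, T, T, T]
r1 m[M→φ3] = [T, T, T, T]
r1 m[M→φ4] = [T, T, T, T]
r1 m[E→φ0] = [T, T, T, T]
r1 m[E→φ1] = [T, T, T, T]
r1 m[E→φ3] = [T, T, T, T]
r2 m[φ0→N] = [T, T, T, T]
r2 m[φ0→E] = [T, T, T, T]
r2 m[φ1→D] = [T, T, F, T]
r2 m[φ1→E] = [T, T, F, T]
r2 m[φ2→N] = [T, T, T, T]
r2 m[φ2→S] = [T, T, T, T]
r2 m[φ3→M] = [T, T, F, T]
r2 m[φ3→E] = [T, T, T, T]
r2 m[φ4→D] = [T, T, T, T]
r2 m[φ4→M] = [T, T, T, T]
r2 m[N→φ0] = [T, T, T, T]
r2 m[N→φ2] = [T, T, T, T]
r2 m[S→φ2] = [T, T, T, T]
r2 m[D→φ1] = [T, T, T, T]
r2 m[D→φ4] = [T, T, F, T]
r2 m[M→φ3] = [T, T, T, T]
r2 m[M→φ4] = [T, T, F, T]
r2 m[E→φ0] = [T, T, F, T]
r2 m[E→φ1] = [T, T, T, T]
r2 m[E→φ3] = [T, T, F, T]
r3 m[φ0→N] = [F, T, T, T]
r3 m[φ0→E] = [T, T, T, T]
r3 m[φ1→D] = [T, T, F, T]
r3 m[φ1→E] = [T, T, F, T]
r3 m[φ2→N] = [T, T, T, T]
r3 m[φ2→S] = [T, T, T, T]
r3 m[φ3→M] = [T, T, F, T]
r3 m[φ3→E] = [T, T, T, T]
r3 m[φ4→D] = [T, T, T, F]
r3 m[φ4→M] = [T, T, T, T]
r3 m[N→φ0] = [T, T, T, T]
r3 m[N→φ2] = [T, T, T, T]
r3 m[S→φ2] = [T, T, T, T]
r3 m[D→φ1] = [T, T, T, T]
r3 m[D→φ4] = [T, T, F, T]
r3 m[M→φ3] = [T, T, T, T]
r3 m[M→φ4] = [T, T, F, T]
r3 m[E→φ0] = [T, T, F, T]
r3 m[E→φ1] = [T, T, T, T]
r3 m[E→φ3] = [T, T, F, T]
r4 m[φ0→N] = [F, T, T, T]
r4 m[φ0→E] = [T, T, T, T]
r4 m[φ1→D] = [T, T, F, T]
r4 m[φ1→E] = [T, T, F, T]
r4 m[φ2→N] = [T, T, T, T]
r4 m[φ2→S] = [T, T, T, T]
r4 m[φ3→M] = [T, T, F, T]
r4 m[φ3→E] = [T, T, T, T]
r4 m[φ4→D] = [T, T, T, F]
r4 m[φ4→M] = [T, T, T, T]
r4 m[N→φ0] = [T, T, T, T]
r4 m[N→φ2] = [F, T, T, T]
r4 m[S→φ2] = [T, T, T, T]
r4 m[D→φ1] = [T, T, T, F]
r4 m[D→φ4] = [T, T, F, T]
r4 m[M→φ3] = [T, T, T, T]
r4 m[M→φ4] = [T, T, F, T]
r4 m[E→φ0] = [T, T, F, T]
r4 m[E→φ1] = [T, T, T, T]
r4 m[E→φ3] = [T, T, F, T]
r5 m[φ0→N] = [F, T, T, T]
r5 m[φ0→E] = [T, T, T, T]
r5 m[φ1→D] = [T, T, F, T]
r5 m[φ1→E] = [T, T, F, T]
r5 m[φ2→N] = [T, T, T, T]
r5 m[φ2→S] = [T, T, T, T]
r5 m[φ3→M] = [T, T, F, T]
r5 m[φ3→E] = [T, T, T, T]
r5 m[φ4→D] = [T, T, T, F]
r5 m[φ4→M] = [T, T, T, T]
r5 m[N→φ0] = [T, T, T, T]
r5 m[N→φ2] = [F, T, T, T]
r5 m[S→φ2] = [T, T, T, T]
r5 m[D→φ1] = [T, T, T, F]
r5 m[D→φ4] = [T, T, F, T]
r5 m[M→φ3] = [T, T, T, T]
r5 m[M→φ4] = [T, T, F, T]
r5 m[E→φ0] = [T, T, F, T]
r5 m[E→φ1] = [T, T, T, T]
r5 m[E→φ3] = [T, T, F, T]
fixed point reached at round 5
messages reach a fixed point at round 5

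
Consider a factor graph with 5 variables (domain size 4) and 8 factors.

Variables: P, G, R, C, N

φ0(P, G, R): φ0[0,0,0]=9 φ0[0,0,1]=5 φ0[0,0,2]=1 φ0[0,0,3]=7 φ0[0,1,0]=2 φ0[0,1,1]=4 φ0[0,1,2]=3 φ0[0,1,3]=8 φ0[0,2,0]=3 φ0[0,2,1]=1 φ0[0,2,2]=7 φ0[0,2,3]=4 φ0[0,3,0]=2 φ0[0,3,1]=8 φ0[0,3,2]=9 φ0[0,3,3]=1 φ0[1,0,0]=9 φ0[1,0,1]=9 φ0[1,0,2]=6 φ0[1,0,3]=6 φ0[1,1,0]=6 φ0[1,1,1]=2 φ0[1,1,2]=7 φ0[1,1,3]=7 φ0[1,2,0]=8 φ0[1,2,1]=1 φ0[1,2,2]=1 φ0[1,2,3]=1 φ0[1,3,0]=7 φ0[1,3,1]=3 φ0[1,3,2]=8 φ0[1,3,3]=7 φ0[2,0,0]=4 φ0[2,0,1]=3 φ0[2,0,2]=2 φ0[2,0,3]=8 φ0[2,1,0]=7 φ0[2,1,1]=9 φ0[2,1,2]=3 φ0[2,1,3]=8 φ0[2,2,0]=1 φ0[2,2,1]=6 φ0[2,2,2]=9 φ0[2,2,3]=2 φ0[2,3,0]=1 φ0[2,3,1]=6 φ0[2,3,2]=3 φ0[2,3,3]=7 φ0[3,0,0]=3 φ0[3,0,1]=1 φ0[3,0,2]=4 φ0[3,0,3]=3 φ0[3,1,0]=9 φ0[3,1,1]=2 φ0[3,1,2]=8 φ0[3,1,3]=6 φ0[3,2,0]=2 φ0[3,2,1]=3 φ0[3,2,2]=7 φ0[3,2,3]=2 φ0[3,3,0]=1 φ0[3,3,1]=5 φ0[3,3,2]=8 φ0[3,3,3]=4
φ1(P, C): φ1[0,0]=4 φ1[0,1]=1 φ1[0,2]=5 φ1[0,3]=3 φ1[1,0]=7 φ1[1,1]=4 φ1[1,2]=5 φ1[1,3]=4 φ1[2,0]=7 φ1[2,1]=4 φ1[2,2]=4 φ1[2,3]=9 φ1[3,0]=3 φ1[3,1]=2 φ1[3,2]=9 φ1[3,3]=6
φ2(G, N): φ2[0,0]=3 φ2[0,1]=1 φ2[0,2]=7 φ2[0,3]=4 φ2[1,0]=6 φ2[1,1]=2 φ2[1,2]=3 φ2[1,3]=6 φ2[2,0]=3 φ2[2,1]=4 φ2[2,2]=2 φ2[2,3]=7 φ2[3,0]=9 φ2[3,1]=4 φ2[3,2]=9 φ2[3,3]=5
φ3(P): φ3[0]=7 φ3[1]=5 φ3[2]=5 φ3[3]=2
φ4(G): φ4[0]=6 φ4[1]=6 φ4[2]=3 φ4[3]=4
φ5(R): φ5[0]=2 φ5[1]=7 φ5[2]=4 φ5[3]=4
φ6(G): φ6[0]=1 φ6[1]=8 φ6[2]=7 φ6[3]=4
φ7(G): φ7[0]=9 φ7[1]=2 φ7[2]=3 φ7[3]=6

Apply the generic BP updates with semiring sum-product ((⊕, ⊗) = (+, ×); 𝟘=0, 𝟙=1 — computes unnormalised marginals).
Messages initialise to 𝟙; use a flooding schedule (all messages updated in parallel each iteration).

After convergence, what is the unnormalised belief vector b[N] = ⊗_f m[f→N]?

init: all messages = 𝟙 over 4 values
r1 m[φ0→P] = [74, 88, 79, 68]
r1 m[φ0→G] = [80, 91, 58, 80]
r1 m[φ0→R] = [74, 68, 86, 81]
r1 m[φ1→P] = [13, 20, 24, 20]
r1 m[φ1→C] = [21, 11, 23, 22]
r1 m[φ2→G] = [15, 17, 16, 27]
r1 m[φ2→N] = [21, 11, 21, 22]
r1 m[φ3→P] = [7, 5, 5, 2]
r1 m[φ4→G] = [6, 6, 3, 4]
r1 m[φ5→R] = [2, 7, 4, 4]
r1 m[φ6→G] = [1, 8, 7, 4]
r1 m[φ7→G] = [9, 2, 3, 6]
r1 m[P→φ0] = [1, 1, 1, 1]
r1 m[P→φ1] = [1, 1, 1, 1]
r1 m[P→φ3] = [1, 1, 1, 1]
r1 m[G→φ0] = [1, 1, 1, 1]
r1 m[G→φ2] = [1, 1, 1, 1]
r1 m[G→φ4] = [1, 1, 1, 1]
r1 m[G→φ6] = [1, 1, 1, 1]
r1 m[G→φ7] = [1, 1, 1, 1]
r1 m[R→φ0] = [1, 1, 1, 1]
r1 m[R→φ5] = [1, 1, 1, 1]
r1 m[C→φ1] = [1, 1, 1, 1]
r1 m[N→φ2] = [1, 1, 1, 1]
r2 m[φ0→P] = [74, 88, 79, 68]
r2 m[φ0→G] = [80, 91, 58, 80]
r2 m[φ0→R] = [74, 68, 86, 81]
r2 m[φ1→P] = [13, 20, 24, 20]
r2 m[φ1→C] = [21, 11, 23, 22]
r2 m[φ2→G] = [15, 17, 16, 27]
r2 m[φ2→N] = [21, 11, 21, 22]
r2 m[φ3→P] = [7, 5, 5, 2]
r2 m[φ4→G] = [6, 6, 3, 4]
r2 m[φ5→R] = [2, 7, 4, 4]
r2 m[φ6→G] = [1, 8, 7, 4]
r2 m[φ7→G] = [9, 2, 3, 6]
r2 m[P→φ0] = [91, 100, 120, 40]
r2 m[P→φ1] = [518, 440, 395, 136]
r2 m[P→φ3] = [962, 1760, 1896, 1360]
r2 m[G→φ0] = [810, 1632, 1008, 2592]
r2 m[G→φ2] = [4320, 8736, 3654, 7680]
r2 m[G→φ4] = [10800, 24752, 19488, 51840]
r2 m[G→φ6] = [64800, 18564, 8352, 51840]
r2 m[G→φ7] = [7200, 74256, 19488, 34560]
r2 m[R→φ0] = [2, 7, 4, 4]
r2 m[R→φ5] = [74, 68, 86, 81]
r2 m[C→φ1] = [1, 1, 1, 1]
r2 m[N→φ2] = [1, 1, 1, 1]
r3 m[φ0→P] = [509538, 515802, 559794, 458634]
r3 m[φ0→G] = [30555, 33156, 21287, 32080]
r3 m[φ0→R] = [9097062, 10323582, 11654190, 11598210]
r3 m[φ1→P] = [13, 20, 24, 20]
r3 m[φ1→C] = [8325, 4130, 7594, 7685]
r3 m[φ2→G] = [15, 17, 16, 27]
r3 m[φ2→N] = [145458, 67128, 132876, 133674]
r3 m[φ3→P] = [7, 5, 5, 2]
r3 m[φ4→G] = [6, 6, 3, 4]
r3 m[φ5→R] = [2, 7, 4, 4]
r3 m[φ6→G] = [1, 8, 7, 4]
r3 m[φ7→G] = [9, 2, 3, 6]
r3 m[P→φ0] = [91, 100, 120, 40]
r3 m[P→φ1] = [518, 440, 395, 136]
r3 m[P→φ3] = [962, 1760, 1896, 1360]
r3 m[G→φ0] = [810, 1632, 1008, 2592]
r3 m[G→φ2] = [4320, 8736, 3654, 7680]
r3 m[G→φ4] = [10800, 24752, 19488, 51840]
r3 m[G→φ6] = [64800, 18564, 8352, 51840]
r3 m[G→φ7] = [7200, 74256, 19488, 34560]
r3 m[R→φ0] = [2, 7, 4, 4]
r3 m[R→φ5] = [74, 68, 86, 81]
r3 m[C→φ1] = [1, 1, 1, 1]
r3 m[N→φ2] = [1, 1, 1, 1]
r4 m[φ0→P] = [509538, 515802, 559794, 458634]
r4 m[φ0→G] = [30555, 33156, 21287, 32080]
r4 m[φ0→R] = [9097062, 10323582, 11654190, 11598210]
r4 m[φ1→P] = [13, 20, 24, 20]
r4 m[φ1→C] = [8325, 4130, 7594, 7685]
r4 m[φ2→G] = [15, 17, 16, 27]
r4 m[φ2→N] = [145458, 67128, 132876, 133674]
r4 m[φ3→P] = [7, 5, 5, 2]
r4 m[φ4→G] = [6, 6, 3, 4]
r4 m[φ5→R] = [2, 7, 4, 4]
r4 m[φ6→G] = [1, 8, 7, 4]
r4 m[φ7→G] = [9, 2, 3, 6]
r4 m[P→φ0] = [91, 100, 120, 40]
r4 m[P→φ1] = [3566766, 2579010, 2798970, 917268]
r4 m[P→φ3] = [6623994, 10316040, 13435056, 9172680]
r4 m[G→φ0] = [810, 1632, 1008, 2592]
r4 m[G→φ2] = [1649970, 3182976, 1341081, 3079680]
r4 m[G→φ4] = [4124925, 9018432, 7152432, 20787840]
r4 m[G→φ6] = [24749550, 6763824, 3065328, 20787840]
r4 m[G→φ7] = [2749950, 27055296, 7152432, 13858560]
r4 m[R→φ0] = [2, 7, 4, 4]
r4 m[R→φ5] = [9097062, 10323582, 11654190, 11598210]
r4 m[C→φ1] = [1, 1, 1, 1]
r4 m[N→φ2] = [1, 1, 1, 1]
r5 m[φ0→P] = [509538, 515802, 559794, 458634]
r5 m[φ0→G] = [30555, 33156, 21287, 32080]
r5 m[φ0→R] = [9097062, 10323582, 11654190, 11598210]
r5 m[φ1→P] = [13, 20, 24, 20]
r5 m[φ1→C] = [54664728, 26913222, 50180172, 51710676]
r5 m[φ2→G] = [15, 17, 16, 27]
r5 m[φ2→N] = [55788129, 25698966, 51498000, 50483703]
r5 m[φ3→P] = [7, 5, 5, 2]
r5 m[φ4→G] = [6, 6, 3, 4]
r5 m[φ5→R] = [2, 7, 4, 4]
r5 m[φ6→G] = [1, 8, 7, 4]
r5 m[φ7→G] = [9, 2, 3, 6]
r5 m[P→φ0] = [91, 100, 120, 40]
r5 m[P→φ1] = [3566766, 2579010, 2798970, 917268]
r5 m[P→φ3] = [6623994, 10316040, 13435056, 9172680]
r5 m[G→φ0] = [810, 1632, 1008, 2592]
r5 m[G→φ2] = [1649970, 3182976, 1341081, 3079680]
r5 m[G→φ4] = [4124925, 9018432, 7152432, 20787840]
r5 m[G→φ6] = [24749550, 6763824, 3065328, 20787840]
r5 m[G→φ7] = [2749950, 27055296, 7152432, 13858560]
r5 m[R→φ0] = [2, 7, 4, 4]
r5 m[R→φ5] = [9097062, 10323582, 11654190, 11598210]
r5 m[C→φ1] = [1, 1, 1, 1]
r5 m[N→φ2] = [1, 1, 1, 1]
r6 m[φ0→P] = [509538, 515802, 559794, 458634]
r6 m[φ0→G] = [30555, 33156, 21287, 32080]
r6 m[φ0→R] = [9097062, 10323582, 11654190, 11598210]
r6 m[φ1→P] = [13, 20, 24, 20]
r6 m[φ1→C] = [54664728, 26913222, 50180172, 51710676]
r6 m[φ2→G] = [15, 17, 16, 27]
r6 m[φ2→N] = [55788129, 25698966, 51498000, 50483703]
r6 m[φ3→P] = [7, 5, 5, 2]
r6 m[φ4→G] = [6, 6, 3, 4]
r6 m[φ5→R] = [2, 7, 4, 4]
r6 m[φ6→G] = [1, 8, 7, 4]
r6 m[φ7→G] = [9, 2, 3, 6]
r6 m[P→φ0] = [91, 100, 120, 40]
r6 m[P→φ1] = [3566766, 2579010, 2798970, 917268]
r6 m[P→φ3] = [6623994, 10316040, 13435056, 9172680]
r6 m[G→φ0] = [810, 1632, 1008, 2592]
r6 m[G→φ2] = [1649970, 3182976, 1341081, 3079680]
r6 m[G→φ4] = [4124925, 9018432, 7152432, 20787840]
r6 m[G→φ6] = [24749550, 6763824, 3065328, 20787840]
r6 m[G→φ7] = [2749950, 27055296, 7152432, 13858560]
r6 m[R→φ0] = [2, 7, 4, 4]
r6 m[R→φ5] = [9097062, 10323582, 11654190, 11598210]
r6 m[C→φ1] = [1, 1, 1, 1]
r6 m[N→φ2] = [1, 1, 1, 1]
fixed point reached at round 6
b[N] = ⊗ incoming = [55788129, 25698966, 51498000, 50483703]

b[N] = [55788129, 25698966, 51498000, 50483703]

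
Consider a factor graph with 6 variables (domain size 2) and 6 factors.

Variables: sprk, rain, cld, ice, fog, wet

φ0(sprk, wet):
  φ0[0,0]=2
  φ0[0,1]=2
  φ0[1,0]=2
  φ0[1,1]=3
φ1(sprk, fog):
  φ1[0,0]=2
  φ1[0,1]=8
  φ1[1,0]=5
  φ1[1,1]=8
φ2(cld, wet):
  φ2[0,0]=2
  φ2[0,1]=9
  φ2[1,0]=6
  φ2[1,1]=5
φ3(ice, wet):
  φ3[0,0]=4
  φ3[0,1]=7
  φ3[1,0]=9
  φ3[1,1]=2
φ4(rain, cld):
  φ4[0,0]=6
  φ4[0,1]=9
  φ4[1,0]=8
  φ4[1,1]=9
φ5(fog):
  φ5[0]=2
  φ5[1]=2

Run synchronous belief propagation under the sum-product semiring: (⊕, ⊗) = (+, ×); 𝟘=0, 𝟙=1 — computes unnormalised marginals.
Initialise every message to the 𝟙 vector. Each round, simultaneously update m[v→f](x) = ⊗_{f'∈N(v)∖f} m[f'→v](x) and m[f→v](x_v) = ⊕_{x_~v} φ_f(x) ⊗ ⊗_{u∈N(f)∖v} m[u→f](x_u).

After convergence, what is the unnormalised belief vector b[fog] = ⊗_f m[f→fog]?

b[fog] = [123376, 268672]

init: all messages = 𝟙 over 2 values
r1 m[φ0→sprk] = [4, 5]
r1 m[φ0→wet] = [4, 5]
r1 m[φ1→sprk] = [10, 13]
r1 m[φ1→fog] = [7, 16]
r1 m[φ2→cld] = [11, 11]
r1 m[φ2→wet] = [8, 14]
r1 m[φ3→ice] = [11, 11]
r1 m[φ3→wet] = [13, 9]
r1 m[φ4→rain] = [15, 17]
r1 m[φ4→cld] = [14, 18]
r1 m[φ5→fog] = [2, 2]
r1 m[sprk→φ0] = [1, 1]
r1 m[sprk→φ1] = [1, 1]
r1 m[rain→φ4] = [1, 1]
r1 m[cld→φ2] = [1, 1]
r1 m[cld→φ4] = [1, 1]
r1 m[ice→φ3] = [1, 1]
r1 m[fog→φ1] = [1, 1]
r1 m[fog→φ5] = [1, 1]
r1 m[wet→φ0] = [1, 1]
r1 m[wet→φ2] = [1, 1]
r1 m[wet→φ3] = [1, 1]
r2 m[φ0→sprk] = [4, 5]
r2 m[φ0→wet] = [4, 5]
r2 m[φ1→sprk] = [10, 13]
r2 m[φ1→fog] = [7, 16]
r2 m[φ2→cld] = [11, 11]
r2 m[φ2→wet] = [8, 14]
r2 m[φ3→ice] = [11, 11]
r2 m[φ3→wet] = [13, 9]
r2 m[φ4→rain] = [15, 17]
r2 m[φ4→cld] = [14, 18]
r2 m[φ5→fog] = [2, 2]
r2 m[sprk→φ0] = [10, 13]
r2 m[sprk→φ1] = [4, 5]
r2 m[rain→φ4] = [1, 1]
r2 m[cld→φ2] = [14, 18]
r2 m[cld→φ4] = [11, 11]
r2 m[ice→φ3] = [1, 1]
r2 m[fog→φ1] = [2, 2]
r2 m[fog→φ5] = [7, 16]
r2 m[wet→φ0] = [104, 126]
r2 m[wet→φ2] = [52, 45]
r2 m[wet→φ3] = [32, 70]
r3 m[φ0→sprk] = [460, 586]
r3 m[φ0→wet] = [46, 59]
r3 m[φ1→sprk] = [20, 26]
r3 m[φ1→fog] = [33, 72]
r3 m[φ2→cld] = [509, 537]
r3 m[φ2→wet] = [136, 216]
r3 m[φ3→ice] = [618, 428]
r3 m[φ3→wet] = [13, 9]
r3 m[φ4→rain] = [165, 187]
r3 m[φ4→cld] = [14, 18]
r3 m[φ5→fog] = [2, 2]
r3 m[sprk→φ0] = [10, 13]
r3 m[sprk→φ1] = [4, 5]
r3 m[rain→φ4] = [1, 1]
r3 m[cld→φ2] = [14, 18]
r3 m[cld→φ4] = [11, 11]
r3 m[ice→φ3] = [1, 1]
r3 m[fog→φ1] = [2, 2]
r3 m[fog→φ5] = [7, 16]
r3 m[wet→φ0] = [104, 126]
r3 m[wet→φ2] = [52, 45]
r3 m[wet→φ3] = [32, 70]
r4 m[φ0→sprk] = [460, 586]
r4 m[φ0→wet] = [46, 59]
r4 m[φ1→sprk] = [20, 26]
r4 m[φ1→fog] = [33, 72]
r4 m[φ2→cld] = [509, 537]
r4 m[φ2→wet] = [136, 216]
r4 m[φ3→ice] = [618, 428]
r4 m[φ3→wet] = [13, 9]
r4 m[φ4→rain] = [165, 187]
r4 m[φ4→cld] = [14, 18]
r4 m[φ5→fog] = [2, 2]
r4 m[sprk→φ0] = [20, 26]
r4 m[sprk→φ1] = [460, 586]
r4 m[rain→φ4] = [1, 1]
r4 m[cld→φ2] = [14, 18]
r4 m[cld→φ4] = [509, 537]
r4 m[ice→φ3] = [1, 1]
r4 m[fog→φ1] = [2, 2]
r4 m[fog→φ5] = [33, 72]
r4 m[wet→φ0] = [1768, 1944]
r4 m[wet→φ2] = [598, 531]
r4 m[wet→φ3] = [6256, 12744]
r5 m[φ0→sprk] = [7424, 9368]
r5 m[φ0→wet] = [92, 118]
r5 m[φ1→sprk] = [20, 26]
r5 m[φ1→fog] = [3850, 8368]
r5 m[φ2→cld] = [5975, 6243]
r5 m[φ2→wet] = [136, 216]
r5 m[φ3→ice] = [114232, 81792]
r5 m[φ3→wet] = [13, 9]
r5 m[φ4→rain] = [7887, 8905]
r5 m[φ4→cld] = [14, 18]
r5 m[φ5→fog] = [2, 2]
r5 m[sprk→φ0] = [20, 26]
r5 m[sprk→φ1] = [460, 586]
r5 m[rain→φ4] = [1, 1]
r5 m[cld→φ2] = [14, 18]
r5 m[cld→φ4] = [509, 537]
r5 m[ice→φ3] = [1, 1]
r5 m[fog→φ1] = [2, 2]
r5 m[fog→φ5] = [33, 72]
r5 m[wet→φ0] = [1768, 1944]
r5 m[wet→φ2] = [598, 531]
r5 m[wet→φ3] = [6256, 12744]
r6 m[φ0→sprk] = [7424, 9368]
r6 m[φ0→wet] = [92, 118]
r6 m[φ1→sprk] = [20, 26]
r6 m[φ1→fog] = [3850, 8368]
r6 m[φ2→cld] = [5975, 6243]
r6 m[φ2→wet] = [136, 216]
r6 m[φ3→ice] = [114232, 81792]
r6 m[φ3→wet] = [13, 9]
r6 m[φ4→rain] = [7887, 8905]
r6 m[φ4→cld] = [14, 18]
r6 m[φ5→fog] = [2, 2]
r6 m[sprk→φ0] = [20, 26]
r6 m[sprk→φ1] = [7424, 9368]
r6 m[rain→φ4] = [1, 1]
r6 m[cld→φ2] = [14, 18]
r6 m[cld→φ4] = [5975, 6243]
r6 m[ice→φ3] = [1, 1]
r6 m[fog→φ1] = [2, 2]
r6 m[fog→φ5] = [3850, 8368]
r6 m[wet→φ0] = [1768, 1944]
r6 m[wet→φ2] = [1196, 1062]
r6 m[wet→φ3] = [12512, 25488]
r7 m[φ0→sprk] = [7424, 9368]
r7 m[φ0→wet] = [92, 118]
r7 m[φ1→sprk] = [20, 26]
r7 m[φ1→fog] = [61688, 134336]
r7 m[φ2→cld] = [11950, 12486]
r7 m[φ2→wet] = [136, 216]
r7 m[φ3→ice] = [228464, 163584]
r7 m[φ3→wet] = [13, 9]
r7 m[φ4→rain] = [92037, 103987]
r7 m[φ4→cld] = [14, 18]
r7 m[φ5→fog] = [2, 2]
r7 m[sprk→φ0] = [20, 26]
r7 m[sprk→φ1] = [7424, 9368]
r7 m[rain→φ4] = [1, 1]
r7 m[cld→φ2] = [14, 18]
r7 m[cld→φ4] = [5975, 6243]
r7 m[ice→φ3] = [1, 1]
r7 m[fog→φ1] = [2, 2]
r7 m[fog→φ5] = [3850, 8368]
r7 m[wet→φ0] = [1768, 1944]
r7 m[wet→φ2] = [1196, 1062]
r7 m[wet→φ3] = [12512, 25488]
r8 m[φ0→sprk] = [7424, 9368]
r8 m[φ0→wet] = [92, 118]
r8 m[φ1→sprk] = [20, 26]
r8 m[φ1→fog] = [61688, 134336]
r8 m[φ2→cld] = [11950, 12486]
r8 m[φ2→wet] = [136, 216]
r8 m[φ3→ice] = [228464, 163584]
r8 m[φ3→wet] = [13, 9]
r8 m[φ4→rain] = [92037, 103987]
r8 m[φ4→cld] = [14, 18]
r8 m[φ5→fog] = [2, 2]
r8 m[sprk→φ0] = [20, 26]
r8 m[sprk→φ1] = [7424, 9368]
r8 m[rain→φ4] = [1, 1]
r8 m[cld→φ2] = [14, 18]
r8 m[cld→φ4] = [11950, 12486]
r8 m[ice→φ3] = [1, 1]
r8 m[fog→φ1] = [2, 2]
r8 m[fog→φ5] = [61688, 134336]
r8 m[wet→φ0] = [1768, 1944]
r8 m[wet→φ2] = [1196, 1062]
r8 m[wet→φ3] = [12512, 25488]
r9 m[φ0→sprk] = [7424, 9368]
r9 m[φ0→wet] = [92, 118]
r9 m[φ1→sprk] = [20, 26]
r9 m[φ1→fog] = [61688, 134336]
r9 m[φ2→cld] = [11950, 12486]
r9 m[φ2→wet] = [136, 216]
r9 m[φ3→ice] = [228464, 163584]
r9 m[φ3→wet] = [13, 9]
r9 m[φ4→rain] = [184074, 207974]
r9 m[φ4→cld] = [14, 18]
r9 m[φ5→fog] = [2, 2]
r9 m[sprk→φ0] = [20, 26]
r9 m[sprk→φ1] = [7424, 9368]
r9 m[rain→φ4] = [1, 1]
r9 m[cld→φ2] = [14, 18]
r9 m[cld→φ4] = [11950, 12486]
r9 m[ice→φ3] = [1, 1]
r9 m[fog→φ1] = [2, 2]
r9 m[fog→φ5] = [61688, 134336]
r9 m[wet→φ0] = [1768, 1944]
r9 m[wet→φ2] = [1196, 1062]
r9 m[wet→φ3] = [12512, 25488]
r10 m[φ0→sprk] = [7424, 9368]
r10 m[φ0→wet] = [92, 118]
r10 m[φ1→sprk] = [20, 26]
r10 m[φ1→fog] = [61688, 134336]
r10 m[φ2→cld] = [11950, 12486]
r10 m[φ2→wet] = [136, 216]
r10 m[φ3→ice] = [228464, 163584]
r10 m[φ3→wet] = [13, 9]
r10 m[φ4→rain] = [184074, 207974]
r10 m[φ4→cld] = [14, 18]
r10 m[φ5→fog] = [2, 2]
r10 m[sprk→φ0] = [20, 26]
r10 m[sprk→φ1] = [7424, 9368]
r10 m[rain→φ4] = [1, 1]
r10 m[cld→φ2] = [14, 18]
r10 m[cld→φ4] = [11950, 12486]
r10 m[ice→φ3] = [1, 1]
r10 m[fog→φ1] = [2, 2]
r10 m[fog→φ5] = [61688, 134336]
r10 m[wet→φ0] = [1768, 1944]
r10 m[wet→φ2] = [1196, 1062]
r10 m[wet→φ3] = [12512, 25488]
fixed point reached at round 10
b[fog] = ⊗ incoming = [123376, 268672]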